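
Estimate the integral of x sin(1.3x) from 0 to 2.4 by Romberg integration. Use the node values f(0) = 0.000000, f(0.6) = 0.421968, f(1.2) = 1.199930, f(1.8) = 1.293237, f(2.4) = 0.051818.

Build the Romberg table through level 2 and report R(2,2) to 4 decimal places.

R(0,0) (trapezoid, 1 panel, h=2.4000): 0.062182
R(1,0) (trapezoid, 2 panels, h=1.2000): 1.471007
R(2,0) (trapezoid, 4 panels, h=0.6000): 1.764626
R(1,1) = 1.471007 + (1.471007 − 0.062182)/3 = 1.940615
R(2,1) = 1.764626 + (1.764626 − 1.471007)/3 = 1.862499
R(2,2) = 1.862499 + (1.862499 − 1.940615)/15 = 1.857291

1.8573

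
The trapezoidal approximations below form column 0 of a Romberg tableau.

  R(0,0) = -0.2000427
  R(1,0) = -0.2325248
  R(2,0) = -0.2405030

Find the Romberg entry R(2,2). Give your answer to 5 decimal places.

-0.24315

Richardson extrapolation on the trapezoidal column (denominator 4−1=3):
R(1,1) = (4·(-0.2325248) − (-0.2000427)) / 3 = -0.2433522
R(2,1) = -0.2405030 + (-0.2405030 − (-0.2325248))/3 = -0.2431624
R(2,2) = -0.2431624 + (-0.2431624 − (-0.2433522))/15 = -0.2431497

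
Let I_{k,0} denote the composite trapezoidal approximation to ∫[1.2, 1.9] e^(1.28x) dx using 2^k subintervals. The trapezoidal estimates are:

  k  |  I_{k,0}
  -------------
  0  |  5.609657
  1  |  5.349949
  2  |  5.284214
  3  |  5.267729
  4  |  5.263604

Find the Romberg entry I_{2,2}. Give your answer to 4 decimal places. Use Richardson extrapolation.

5.2622

Richardson extrapolation on the trapezoidal column (denominator 4−1=3):
I_{1,1} = 5.349949 + (5.349949 − 5.609657)/3 = 5.263380
I_{2,1} = (4·5.284214 − 5.349949) / 3 = 5.262302
I_{2,2} = (16·5.262302 − 5.263380) / 15 = 5.262230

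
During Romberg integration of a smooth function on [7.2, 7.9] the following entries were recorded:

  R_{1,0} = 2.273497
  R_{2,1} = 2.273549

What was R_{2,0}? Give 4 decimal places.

From R_{2,1} = (4·R_{2,0} − R_{1,0})/3, solve for R_{2,0}:
4·R_{2,0} = 3·2.273549 + 2.273497 = 9.094144
R_{2,0} = 2.273536

2.2735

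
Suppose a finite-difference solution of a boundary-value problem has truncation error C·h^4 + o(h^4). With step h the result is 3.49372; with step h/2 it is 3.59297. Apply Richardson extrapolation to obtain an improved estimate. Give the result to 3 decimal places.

3.600

Extrapolated value = (16·A(h/2) − A(h)) / (16 − 1)
= (16·3.59297 − 3.49372) / 15
= 53.99380 / 15 = 3.59959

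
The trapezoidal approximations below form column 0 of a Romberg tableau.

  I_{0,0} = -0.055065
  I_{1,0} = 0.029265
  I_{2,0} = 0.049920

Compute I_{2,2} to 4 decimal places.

0.0568

Richardson extrapolation on the trapezoidal column (denominator 4−1=3):
I_{1,1} = (4·0.029265 − (-0.055065)) / 3 = 0.057375
I_{2,1} = 0.049920 + (0.049920 − 0.029265)/3 = 0.056805
I_{2,2} = 0.056805 + (0.056805 − 0.057375)/15 = 0.056767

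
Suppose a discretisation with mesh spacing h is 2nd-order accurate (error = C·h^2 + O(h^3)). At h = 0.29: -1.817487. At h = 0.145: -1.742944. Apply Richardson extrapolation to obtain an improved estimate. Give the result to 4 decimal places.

-1.7181

The leading error scales as h^2; refining by a factor of 2 reduces it by 2^2 = 4.
Extrapolated value = (4·A(h/2) − A(h)) / (4 − 1)
= (4·(-1.742944) − (-1.817487)) / 3
= -5.154289 / 3 = -1.718096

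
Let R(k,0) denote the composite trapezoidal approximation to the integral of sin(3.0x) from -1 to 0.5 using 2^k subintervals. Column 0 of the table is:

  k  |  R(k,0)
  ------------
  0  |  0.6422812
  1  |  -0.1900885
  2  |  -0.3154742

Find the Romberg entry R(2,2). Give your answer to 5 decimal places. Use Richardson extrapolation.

R(1,1) = (4·(-0.1900885) − 0.6422812) / 3 = -0.4675451
R(2,1) = -0.3154742 + (-0.3154742 − (-0.1900885))/3 = -0.3572694
R(2,2) = (16·(-0.3572694) − (-0.4675451)) / 15 = -0.3499177

-0.34992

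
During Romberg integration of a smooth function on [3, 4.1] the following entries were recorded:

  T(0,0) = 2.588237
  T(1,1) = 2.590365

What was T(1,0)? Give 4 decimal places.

2.5898

From T(1,1) = (4·T(1,0) − T(0,0))/3, solve for T(1,0):
4·T(1,0) = 3·2.590365 + 2.588237 = 10.359332
T(1,0) = 2.589833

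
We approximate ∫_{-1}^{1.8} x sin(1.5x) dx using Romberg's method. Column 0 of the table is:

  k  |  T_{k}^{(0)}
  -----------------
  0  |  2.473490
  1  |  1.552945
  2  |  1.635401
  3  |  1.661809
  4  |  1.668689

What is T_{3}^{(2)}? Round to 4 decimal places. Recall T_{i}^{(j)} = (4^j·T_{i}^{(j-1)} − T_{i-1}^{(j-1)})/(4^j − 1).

T_{2}^{(1)} = (4·1.635401 − 1.552945) / 3 = 1.662886
T_{3}^{(1)} = 1.661809 + (1.661809 − 1.635401)/3 = 1.670612
T_{3}^{(2)} = (16·1.670612 − 1.662886) / 15 = 1.671127
(Column j=1 coincides with Simpson's rule on the same nodes.)

1.6711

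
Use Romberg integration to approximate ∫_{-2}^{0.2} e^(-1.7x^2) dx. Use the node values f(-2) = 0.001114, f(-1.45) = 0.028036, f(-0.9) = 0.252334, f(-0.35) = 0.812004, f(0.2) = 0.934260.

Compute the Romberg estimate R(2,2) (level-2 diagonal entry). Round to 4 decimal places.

0.8912

R(0,0) (trapezoid, 1 panel, h=2.2000): 1.028911
R(1,0) (trapezoid, 2 panels, h=1.1000): 0.792023
R(2,0) (trapezoid, 4 panels, h=0.5500): 0.858034
R(1,1) = 0.792023 + (0.792023 − 1.028911)/3 = 0.713060
R(2,1) = 0.858034 + (0.858034 − 0.792023)/3 = 0.880038
R(2,2) = 0.880038 + (0.880038 − 0.713060)/15 = 0.891170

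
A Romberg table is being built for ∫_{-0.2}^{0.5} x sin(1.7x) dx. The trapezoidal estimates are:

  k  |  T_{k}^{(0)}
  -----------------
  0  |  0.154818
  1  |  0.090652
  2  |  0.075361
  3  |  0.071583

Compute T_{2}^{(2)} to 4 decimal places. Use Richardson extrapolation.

Richardson extrapolation on the trapezoidal column (denominator 4−1=3):
T_{1}^{(1)} = 0.090652 + (0.090652 − 0.154818)/3 = 0.069263
T_{2}^{(1)} = 0.075361 + (0.075361 − 0.090652)/3 = 0.070264
T_{2}^{(2)} = (16·0.070264 − 0.069263) / 15 = 0.070331

0.0703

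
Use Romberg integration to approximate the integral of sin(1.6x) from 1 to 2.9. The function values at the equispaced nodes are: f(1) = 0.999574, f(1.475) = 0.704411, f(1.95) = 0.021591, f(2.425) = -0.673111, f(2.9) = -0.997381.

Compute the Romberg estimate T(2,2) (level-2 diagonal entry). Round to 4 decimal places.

0.0269

T(0,0) (trapezoid, 1 panel, h=1.9000): 0.002083
T(1,0) (trapezoid, 2 panels, h=0.9500): 0.021553
T(2,0) (trapezoid, 4 panels, h=0.4750): 0.025644
T(1,1) = 0.021553 + (0.021553 − 0.002083)/3 = 0.028043
T(2,1) = 0.025644 + (0.025644 − 0.021553)/3 = 0.027008
T(2,2) = 0.027008 + (0.027008 − 0.028043)/15 = 0.026939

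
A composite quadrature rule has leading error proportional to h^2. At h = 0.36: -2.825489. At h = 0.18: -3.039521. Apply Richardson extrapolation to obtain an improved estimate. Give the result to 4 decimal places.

Extrapolated value = (4·A(h/2) − A(h)) / (4 − 1)
= (4·(-3.039521) − (-2.825489)) / 3
= -9.332595 / 3 = -3.110865

-3.1109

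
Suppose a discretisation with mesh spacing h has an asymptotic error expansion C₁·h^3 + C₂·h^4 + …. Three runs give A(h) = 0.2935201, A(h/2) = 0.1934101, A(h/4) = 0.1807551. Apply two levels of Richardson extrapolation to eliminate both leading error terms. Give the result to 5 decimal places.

0.17894

First eliminate the h^3 term (factor 2^3 = 8):
  B₁ = (8·0.1934101 − 0.2935201)/7 = 0.1791087
  B₂ = (8·0.1807551 − 0.1934101)/7 = 0.1789472
Then eliminate the h^4 term (factor 2^4 = 16):
  (16·0.1789472 − 0.1791087)/15 = 0.1789364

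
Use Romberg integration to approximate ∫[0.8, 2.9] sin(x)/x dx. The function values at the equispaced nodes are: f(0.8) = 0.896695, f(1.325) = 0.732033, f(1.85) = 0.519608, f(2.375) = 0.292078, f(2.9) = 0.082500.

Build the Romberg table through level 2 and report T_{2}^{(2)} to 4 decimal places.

1.0701

T_{0}^{(0)} (trapezoid, 1 panel, h=2.1000): 1.028155
T_{1}^{(0)} (trapezoid, 2 panels, h=1.0500): 1.059666
T_{2}^{(0)} (trapezoid, 4 panels, h=0.5250): 1.067491
T_{1}^{(1)} = 1.059666 + (1.059666 − 1.028155)/3 = 1.070170
T_{2}^{(1)} = 1.067491 + (1.067491 − 1.059666)/3 = 1.070099
T_{2}^{(2)} = 1.070099 + (1.070099 − 1.070170)/15 = 1.070094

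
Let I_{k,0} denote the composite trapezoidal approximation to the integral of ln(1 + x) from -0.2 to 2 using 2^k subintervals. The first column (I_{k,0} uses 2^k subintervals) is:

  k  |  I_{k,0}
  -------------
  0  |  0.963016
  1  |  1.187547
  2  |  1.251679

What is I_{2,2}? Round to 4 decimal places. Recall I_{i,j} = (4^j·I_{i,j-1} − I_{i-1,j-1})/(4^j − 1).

Richardson extrapolation on the trapezoidal column (denominator 4−1=3):
I_{1,1} = (4·1.187547 − 0.963016) / 3 = 1.262391
I_{2,1} = (4·1.251679 − 1.187547) / 3 = 1.273056
I_{2,2} = 1.273056 + (1.273056 − 1.262391)/15 = 1.273767

1.2738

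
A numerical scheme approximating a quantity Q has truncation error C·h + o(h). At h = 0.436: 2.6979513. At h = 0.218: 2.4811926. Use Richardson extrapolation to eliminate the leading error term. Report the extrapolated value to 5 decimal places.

The leading error scales as h; refining by a factor of 2 reduces it by 2^1 = 2.
Extrapolated value = (2·A(h/2) − A(h)) / (2 − 1)
= (2·2.4811926 − 2.6979513) / 1
= 2.2644339 / 1 = 2.2644339

2.26443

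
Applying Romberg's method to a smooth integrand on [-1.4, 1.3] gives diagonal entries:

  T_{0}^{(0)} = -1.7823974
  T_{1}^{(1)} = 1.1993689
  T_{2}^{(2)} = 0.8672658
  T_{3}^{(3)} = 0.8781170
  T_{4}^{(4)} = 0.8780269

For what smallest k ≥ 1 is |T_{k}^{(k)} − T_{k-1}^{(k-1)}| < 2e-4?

k = 4

|T_{1}^{(1)} − T_{0}^{(0)}| = 2.9817663 ≥ 2e-4
|T_{2}^{(2)} − T_{1}^{(1)}| = 0.3321031 ≥ 2e-4
|T_{3}^{(3)} − T_{2}^{(2)}| = 0.0108512 ≥ 2e-4
|T_{4}^{(4)} − T_{3}^{(3)}| = 0.0000901 < 2e-4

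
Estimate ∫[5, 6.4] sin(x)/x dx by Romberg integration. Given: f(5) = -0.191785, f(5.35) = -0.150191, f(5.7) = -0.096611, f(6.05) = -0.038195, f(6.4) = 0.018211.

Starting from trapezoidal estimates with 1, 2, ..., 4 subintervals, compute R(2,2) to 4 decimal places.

-0.1307

R(0,0) (trapezoid, 1 panel, h=1.4000): -0.121502
R(1,0) (trapezoid, 2 panels, h=0.7000): -0.128379
R(2,0) (trapezoid, 4 panels, h=0.3500): -0.130124
R(1,1) = -0.128379 + (-0.128379 − (-0.121502))/3 = -0.130671
R(2,1) = -0.130124 + (-0.130124 − (-0.128379))/3 = -0.130706
R(2,2) = -0.130706 + (-0.130706 − (-0.130671))/15 = -0.130708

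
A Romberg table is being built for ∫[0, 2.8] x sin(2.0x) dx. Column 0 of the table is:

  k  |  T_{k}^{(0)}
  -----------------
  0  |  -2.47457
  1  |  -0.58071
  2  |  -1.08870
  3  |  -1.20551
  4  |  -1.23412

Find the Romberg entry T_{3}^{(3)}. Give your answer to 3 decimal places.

-1.242

Richardson extrapolation on the trapezoidal column (denominator 4−1=3):
T_{1}^{(1)} = -0.58071 + (-0.58071 − (-2.47457))/3 = 0.05058
T_{2}^{(1)} = -1.08870 + (-1.08870 − (-0.58071))/3 = -1.25803
T_{3}^{(1)} = -1.20551 + (-1.20551 − (-1.08870))/3 = -1.24445
T_{2}^{(2)} = -1.25803 + (-1.25803 − 0.05058)/15 = -1.34527
T_{3}^{(2)} = (16·(-1.24445) − (-1.25803)) / 15 = -1.24354
T_{3}^{(3)} = -1.24354 + (-1.24354 − (-1.34527))/63 = -1.24193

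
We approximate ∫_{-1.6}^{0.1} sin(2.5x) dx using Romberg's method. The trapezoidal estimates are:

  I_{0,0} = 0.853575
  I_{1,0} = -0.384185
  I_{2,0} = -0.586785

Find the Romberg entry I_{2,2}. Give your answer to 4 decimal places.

Richardson extrapolation on the trapezoidal column (denominator 4−1=3):
I_{1,1} = (4·(-0.384185) − 0.853575) / 3 = -0.796772
I_{2,1} = -0.586785 + (-0.586785 − (-0.384185))/3 = -0.654318
I_{2,2} = -0.654318 + (-0.654318 − (-0.796772))/15 = -0.644821

-0.6448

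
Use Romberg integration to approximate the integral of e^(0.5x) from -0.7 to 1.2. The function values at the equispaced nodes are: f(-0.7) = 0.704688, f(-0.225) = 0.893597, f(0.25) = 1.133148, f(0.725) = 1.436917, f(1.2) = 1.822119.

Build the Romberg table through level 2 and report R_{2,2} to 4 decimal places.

R_{0,0} (trapezoid, 1 panel, h=1.9000): 2.400467
R_{1,0} (trapezoid, 2 panels, h=0.9500): 2.276724
R_{2,0} (trapezoid, 4 panels, h=0.4750): 2.245356
R_{1,1} = 2.276724 + (2.276724 − 2.400467)/3 = 2.235476
R_{2,1} = 2.245356 + (2.245356 − 2.276724)/3 = 2.234900
R_{2,2} = 2.234900 + (2.234900 − 2.235476)/15 = 2.234862

2.2349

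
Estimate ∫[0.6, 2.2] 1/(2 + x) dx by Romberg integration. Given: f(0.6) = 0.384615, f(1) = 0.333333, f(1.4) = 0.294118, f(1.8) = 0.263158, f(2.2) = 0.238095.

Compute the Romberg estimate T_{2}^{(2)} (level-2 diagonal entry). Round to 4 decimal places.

T_{0}^{(0)} (trapezoid, 1 panel, h=1.6000): 0.498168
T_{1}^{(0)} (trapezoid, 2 panels, h=0.8000): 0.484378
T_{2}^{(0)} (trapezoid, 4 panels, h=0.4000): 0.480786
T_{1}^{(1)} = 0.484378 + (0.484378 − 0.498168)/3 = 0.479781
T_{2}^{(1)} = 0.480786 + (0.480786 − 0.484378)/3 = 0.479589
T_{2}^{(2)} = 0.479589 + (0.479589 − 0.479781)/15 = 0.479576

0.4796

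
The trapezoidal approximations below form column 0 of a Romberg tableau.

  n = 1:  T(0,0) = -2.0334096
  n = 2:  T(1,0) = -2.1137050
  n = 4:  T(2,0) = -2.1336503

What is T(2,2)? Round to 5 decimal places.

-2.14029

Richardson extrapolation on the trapezoidal column (denominator 4−1=3):
T(1,1) = (4·(-2.1137050) − (-2.0334096)) / 3 = -2.1404701
T(2,1) = -2.1336503 + (-2.1336503 − (-2.1137050))/3 = -2.1402987
T(2,2) = (16·(-2.1402987) − (-2.1404701)) / 15 = -2.1402873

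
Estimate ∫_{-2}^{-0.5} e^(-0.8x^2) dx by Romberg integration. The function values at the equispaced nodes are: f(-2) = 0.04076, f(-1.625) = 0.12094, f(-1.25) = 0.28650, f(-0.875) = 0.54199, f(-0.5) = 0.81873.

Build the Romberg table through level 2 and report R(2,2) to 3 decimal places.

R(0,0) (trapezoid, 1 panel, h=1.5000): 0.64462
R(1,0) (trapezoid, 2 panels, h=0.7500): 0.53718
R(2,0) (trapezoid, 4 panels, h=0.3750): 0.51719
R(1,1) = 0.53718 + (0.53718 − 0.64462)/3 = 0.50137
R(2,1) = 0.51719 + (0.51719 − 0.53718)/3 = 0.51053
R(2,2) = 0.51053 + (0.51053 − 0.50137)/15 = 0.51114

0.511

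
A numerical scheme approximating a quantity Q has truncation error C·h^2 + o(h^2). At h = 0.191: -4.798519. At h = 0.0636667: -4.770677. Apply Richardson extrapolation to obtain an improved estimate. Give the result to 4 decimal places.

The leading error scales as h^2; refining by a factor of 3 reduces it by 3^2 = 9.
Extrapolated value = (9·A(h/3) − A(h)) / (9 − 1)
= (9·(-4.770677) − (-4.798519)) / 8
= -38.137574 / 8 = -4.767197

-4.7672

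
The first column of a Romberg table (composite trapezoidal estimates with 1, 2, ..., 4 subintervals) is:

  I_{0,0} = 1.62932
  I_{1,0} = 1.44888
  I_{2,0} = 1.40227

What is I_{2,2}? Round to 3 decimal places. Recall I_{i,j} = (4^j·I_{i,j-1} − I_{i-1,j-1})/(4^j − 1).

Richardson extrapolation on the trapezoidal column (denominator 4−1=3):
I_{1,1} = (4·1.44888 − 1.62932) / 3 = 1.38873
I_{2,1} = (4·1.40227 − 1.44888) / 3 = 1.38673
I_{2,2} = (16·1.38673 − 1.38873) / 15 = 1.38660

1.387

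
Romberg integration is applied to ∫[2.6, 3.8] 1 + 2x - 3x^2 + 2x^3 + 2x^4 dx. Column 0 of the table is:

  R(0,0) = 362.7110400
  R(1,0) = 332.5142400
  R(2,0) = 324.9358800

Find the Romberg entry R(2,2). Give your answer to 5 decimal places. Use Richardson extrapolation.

322.40717

Richardson extrapolation on the trapezoidal column (denominator 4−1=3):
R(1,1) = 332.5142400 + (332.5142400 − 362.7110400)/3 = 322.4486400
R(2,1) = 324.9358800 + (324.9358800 − 332.5142400)/3 = 322.4097600
R(2,2) = 322.4097600 + (322.4097600 − 322.4486400)/15 = 322.4071680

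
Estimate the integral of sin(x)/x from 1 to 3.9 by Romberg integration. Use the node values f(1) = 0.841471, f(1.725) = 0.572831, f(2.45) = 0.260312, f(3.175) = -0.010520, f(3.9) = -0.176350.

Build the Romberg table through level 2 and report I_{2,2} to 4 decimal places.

0.8305

I_{0,0} (trapezoid, 1 panel, h=2.9000): 0.964425
I_{1,0} (trapezoid, 2 panels, h=1.4500): 0.859665
I_{2,0} (trapezoid, 4 panels, h=0.7250): 0.837508
I_{1,1} = 0.859665 + (0.859665 − 0.964425)/3 = 0.824745
I_{2,1} = 0.837508 + (0.837508 − 0.859665)/3 = 0.830122
I_{2,2} = 0.830122 + (0.830122 − 0.824745)/15 = 0.830480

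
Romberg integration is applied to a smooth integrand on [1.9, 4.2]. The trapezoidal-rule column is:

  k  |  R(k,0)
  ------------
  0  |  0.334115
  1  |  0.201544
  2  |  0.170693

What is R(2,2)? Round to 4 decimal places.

0.1606

R(1,1) = 0.201544 + (0.201544 − 0.334115)/3 = 0.157354
R(2,1) = (4·0.170693 − 0.201544) / 3 = 0.160409
R(2,2) = 0.160409 + (0.160409 − 0.157354)/15 = 0.160613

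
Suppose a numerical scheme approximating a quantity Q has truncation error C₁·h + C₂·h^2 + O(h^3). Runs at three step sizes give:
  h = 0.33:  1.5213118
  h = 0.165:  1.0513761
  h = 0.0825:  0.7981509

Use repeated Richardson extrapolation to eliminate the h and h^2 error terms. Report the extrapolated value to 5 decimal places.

First eliminate the h term (factor 2^1 = 2):
  B₁ = (2·1.0513761 − 1.5213118)/1 = 0.5814404
  B₂ = (2·0.7981509 − 1.0513761)/1 = 0.5449257
Then eliminate the h^2 term (factor 2^2 = 4):
  (4·0.5449257 − 0.5814404)/3 = 0.5327541

0.53275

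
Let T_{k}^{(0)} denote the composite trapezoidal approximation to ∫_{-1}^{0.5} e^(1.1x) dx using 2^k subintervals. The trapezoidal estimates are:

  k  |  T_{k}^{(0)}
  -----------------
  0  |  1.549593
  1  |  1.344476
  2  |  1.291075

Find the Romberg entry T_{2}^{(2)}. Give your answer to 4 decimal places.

Richardson extrapolation on the trapezoidal column (denominator 4−1=3):
T_{1}^{(1)} = (4·1.344476 − 1.549593) / 3 = 1.276104
T_{2}^{(1)} = 1.291075 + (1.291075 − 1.344476)/3 = 1.273275
T_{2}^{(2)} = 1.273275 + (1.273275 − 1.276104)/15 = 1.273086

1.2731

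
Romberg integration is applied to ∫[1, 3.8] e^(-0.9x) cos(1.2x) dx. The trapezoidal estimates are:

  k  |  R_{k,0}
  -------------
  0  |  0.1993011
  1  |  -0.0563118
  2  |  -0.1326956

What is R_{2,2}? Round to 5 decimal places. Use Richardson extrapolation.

-0.15927

Richardson extrapolation on the trapezoidal column (denominator 4−1=3):
R_{1,1} = -0.0563118 + (-0.0563118 − 0.1993011)/3 = -0.1415161
R_{2,1} = (4·(-0.1326956) − (-0.0563118)) / 3 = -0.1581569
R_{2,2} = (16·(-0.1581569) − (-0.1415161)) / 15 = -0.1592663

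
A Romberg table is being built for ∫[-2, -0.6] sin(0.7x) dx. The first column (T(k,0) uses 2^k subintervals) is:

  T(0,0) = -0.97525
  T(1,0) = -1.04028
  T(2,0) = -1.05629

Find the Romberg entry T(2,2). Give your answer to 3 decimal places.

-1.062

T(1,1) = (4·(-1.04028) − (-0.97525)) / 3 = -1.06196
T(2,1) = -1.05629 + (-1.05629 − (-1.04028))/3 = -1.06163
T(2,2) = -1.06163 + (-1.06163 − (-1.06196))/15 = -1.06161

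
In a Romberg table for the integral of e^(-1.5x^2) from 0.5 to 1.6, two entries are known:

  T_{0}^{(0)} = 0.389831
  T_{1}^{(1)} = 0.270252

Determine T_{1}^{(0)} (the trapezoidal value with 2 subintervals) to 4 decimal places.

0.3001

From T_{1}^{(1)} = (4·T_{1}^{(0)} − T_{0}^{(0)})/3, solve for T_{1}^{(0)}:
4·T_{1}^{(0)} = 3·0.270252 + 0.389831 = 1.200587
T_{1}^{(0)} = 0.300147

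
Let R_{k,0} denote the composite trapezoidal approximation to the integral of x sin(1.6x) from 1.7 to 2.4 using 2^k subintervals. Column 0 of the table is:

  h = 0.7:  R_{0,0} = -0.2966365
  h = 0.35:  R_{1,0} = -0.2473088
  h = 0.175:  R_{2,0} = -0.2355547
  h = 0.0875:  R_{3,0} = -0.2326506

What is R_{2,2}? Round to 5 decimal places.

-0.23169

Richardson extrapolation on the trapezoidal column (denominator 4−1=3):
R_{1,1} = -0.2473088 + (-0.2473088 − (-0.2966365))/3 = -0.2308662
R_{2,1} = (4·(-0.2355547) − (-0.2473088)) / 3 = -0.2316367
R_{2,2} = -0.2316367 + (-0.2316367 − (-0.2308662))/15 = -0.2316881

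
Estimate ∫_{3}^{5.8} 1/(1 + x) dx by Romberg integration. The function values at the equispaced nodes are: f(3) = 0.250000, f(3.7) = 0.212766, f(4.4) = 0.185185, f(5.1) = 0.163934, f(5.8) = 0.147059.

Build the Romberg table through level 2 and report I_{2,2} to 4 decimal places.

I_{0,0} (trapezoid, 1 panel, h=2.8000): 0.555883
I_{1,0} (trapezoid, 2 panels, h=1.4000): 0.537200
I_{2,0} (trapezoid, 4 panels, h=0.7000): 0.532290
I_{1,1} = 0.537200 + (0.537200 − 0.555883)/3 = 0.530972
I_{2,1} = 0.532290 + (0.532290 − 0.537200)/3 = 0.530653
I_{2,2} = 0.530653 + (0.530653 − 0.530972)/15 = 0.530632

0.5306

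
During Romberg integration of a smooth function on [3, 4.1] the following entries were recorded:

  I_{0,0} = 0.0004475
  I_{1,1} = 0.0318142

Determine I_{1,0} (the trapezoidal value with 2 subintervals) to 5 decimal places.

0.02397

From I_{1,1} = (4·I_{1,0} − I_{0,0})/3, solve for I_{1,0}:
4·I_{1,0} = 3·0.0318142 + 0.0004475 = 0.0958901
I_{1,0} = 0.0239725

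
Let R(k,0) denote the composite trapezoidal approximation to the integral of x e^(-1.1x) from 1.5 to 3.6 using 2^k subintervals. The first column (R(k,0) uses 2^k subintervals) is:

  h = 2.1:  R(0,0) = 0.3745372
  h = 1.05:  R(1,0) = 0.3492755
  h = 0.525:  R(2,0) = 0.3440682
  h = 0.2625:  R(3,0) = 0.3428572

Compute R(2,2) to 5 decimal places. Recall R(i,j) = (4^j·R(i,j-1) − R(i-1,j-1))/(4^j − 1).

0.34243

Richardson extrapolation on the trapezoidal column (denominator 4−1=3):
R(1,1) = 0.3492755 + (0.3492755 − 0.3745372)/3 = 0.3408549
R(2,1) = (4·0.3440682 − 0.3492755) / 3 = 0.3423324
R(2,2) = (16·0.3423324 − 0.3408549) / 15 = 0.3424309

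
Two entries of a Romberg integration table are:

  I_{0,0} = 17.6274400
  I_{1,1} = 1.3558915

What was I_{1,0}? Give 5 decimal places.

5.42378

From I_{1,1} = (4·I_{1,0} − I_{0,0})/3, solve for I_{1,0}:
4·I_{1,0} = 3·1.3558915 + 17.6274400 = 21.6951145
I_{1,0} = 5.4237786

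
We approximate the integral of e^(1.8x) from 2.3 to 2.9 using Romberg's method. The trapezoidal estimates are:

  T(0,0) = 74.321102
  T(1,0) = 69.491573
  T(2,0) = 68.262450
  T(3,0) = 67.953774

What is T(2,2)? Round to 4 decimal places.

67.8508

Richardson extrapolation on the trapezoidal column (denominator 4−1=3):
T(1,1) = (4·69.491573 − 74.321102) / 3 = 67.881730
T(2,1) = 68.262450 + (68.262450 − 69.491573)/3 = 67.852742
T(2,2) = (16·67.852742 − 67.881730) / 15 = 67.850809
(Column j=1 coincides with Simpson's rule on the same nodes.)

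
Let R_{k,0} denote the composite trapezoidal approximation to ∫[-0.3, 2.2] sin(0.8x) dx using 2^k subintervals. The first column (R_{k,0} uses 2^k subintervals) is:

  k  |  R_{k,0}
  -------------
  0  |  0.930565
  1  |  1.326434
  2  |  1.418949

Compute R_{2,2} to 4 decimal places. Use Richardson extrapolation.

1.4492

Richardson extrapolation on the trapezoidal column (denominator 4−1=3):
R_{1,1} = 1.326434 + (1.326434 − 0.930565)/3 = 1.458390
R_{2,1} = (4·1.418949 − 1.326434) / 3 = 1.449787
R_{2,2} = 1.449787 + (1.449787 − 1.458390)/15 = 1.449213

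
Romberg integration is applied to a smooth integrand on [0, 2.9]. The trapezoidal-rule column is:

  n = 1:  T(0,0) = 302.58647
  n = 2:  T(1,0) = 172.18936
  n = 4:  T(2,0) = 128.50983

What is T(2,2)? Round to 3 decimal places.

Richardson extrapolation on the trapezoidal column (denominator 4−1=3):
T(1,1) = 172.18936 + (172.18936 − 302.58647)/3 = 128.72366
T(2,1) = (4·128.50983 − 172.18936) / 3 = 113.94999
T(2,2) = (16·113.94999 − 128.72366) / 15 = 112.96508
(Column j=1 coincides with Simpson's rule on the same nodes.)

112.965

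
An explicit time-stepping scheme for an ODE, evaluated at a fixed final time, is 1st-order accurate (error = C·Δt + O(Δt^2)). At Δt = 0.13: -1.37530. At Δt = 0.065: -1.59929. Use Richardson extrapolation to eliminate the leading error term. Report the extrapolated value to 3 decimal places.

The leading error scales as Δt; refining by a factor of 2 reduces it by 2^1 = 2.
Extrapolated value = (2·A(Δt/2) − A(Δt)) / (2 − 1)
= (2·(-1.59929) − (-1.37530)) / 1
= -1.82328 / 1 = -1.82328

-1.823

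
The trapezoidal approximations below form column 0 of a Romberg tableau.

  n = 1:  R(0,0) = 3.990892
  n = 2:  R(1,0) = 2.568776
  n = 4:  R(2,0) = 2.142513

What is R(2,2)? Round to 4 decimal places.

1.9941

R(1,1) = 2.568776 + (2.568776 − 3.990892)/3 = 2.094737
R(2,1) = 2.142513 + (2.142513 − 2.568776)/3 = 2.000425
R(2,2) = (16·2.000425 − 2.094737) / 15 = 1.994138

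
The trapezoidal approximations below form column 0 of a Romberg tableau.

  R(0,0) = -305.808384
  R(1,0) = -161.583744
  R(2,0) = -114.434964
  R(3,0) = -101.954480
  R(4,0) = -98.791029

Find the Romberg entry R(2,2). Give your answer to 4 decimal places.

-97.7327

Richardson extrapolation on the trapezoidal column (denominator 4−1=3):
R(1,1) = (4·(-161.583744) − (-305.808384)) / 3 = -113.508864
R(2,1) = (4·(-114.434964) − (-161.583744)) / 3 = -98.718704
R(2,2) = (16·(-98.718704) − (-113.508864)) / 15 = -97.732693
(Column j=1 coincides with Simpson's rule on the same nodes.)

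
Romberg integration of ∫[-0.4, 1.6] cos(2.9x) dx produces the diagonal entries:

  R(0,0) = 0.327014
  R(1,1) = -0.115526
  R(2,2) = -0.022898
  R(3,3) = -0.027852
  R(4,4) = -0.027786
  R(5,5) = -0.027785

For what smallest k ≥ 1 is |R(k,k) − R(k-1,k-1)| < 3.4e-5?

|R(1,1) − R(0,0)| = 0.442540 ≥ 3.4e-5
|R(2,2) − R(1,1)| = 0.092628 ≥ 3.4e-5
|R(3,3) − R(2,2)| = 0.004954 ≥ 3.4e-5
|R(4,4) − R(3,3)| = 0.000066 ≥ 3.4e-5
|R(5,5) − R(4,4)| = 0.000001 < 3.4e-5

k = 5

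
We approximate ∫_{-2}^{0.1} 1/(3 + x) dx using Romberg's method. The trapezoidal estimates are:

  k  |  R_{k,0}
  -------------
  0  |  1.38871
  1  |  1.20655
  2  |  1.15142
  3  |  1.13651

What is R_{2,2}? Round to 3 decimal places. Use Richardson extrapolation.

1.132

R_{1,1} = 1.20655 + (1.20655 − 1.38871)/3 = 1.14583
R_{2,1} = 1.15142 + (1.15142 − 1.20655)/3 = 1.13304
R_{2,2} = (16·1.13304 − 1.14583) / 15 = 1.13219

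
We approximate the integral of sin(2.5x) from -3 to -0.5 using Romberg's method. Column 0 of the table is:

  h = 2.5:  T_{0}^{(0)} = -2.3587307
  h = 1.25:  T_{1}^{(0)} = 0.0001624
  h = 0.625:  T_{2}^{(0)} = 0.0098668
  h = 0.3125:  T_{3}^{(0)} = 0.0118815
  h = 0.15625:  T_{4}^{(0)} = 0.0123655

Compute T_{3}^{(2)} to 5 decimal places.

0.01252

Richardson extrapolation on the trapezoidal column (denominator 4−1=3):
T_{2}^{(1)} = (4·0.0098668 − 0.0001624) / 3 = 0.0131016
T_{3}^{(1)} = 0.0118815 + (0.0118815 − 0.0098668)/3 = 0.0125531
T_{3}^{(2)} = (16·0.0125531 − 0.0131016) / 15 = 0.0125165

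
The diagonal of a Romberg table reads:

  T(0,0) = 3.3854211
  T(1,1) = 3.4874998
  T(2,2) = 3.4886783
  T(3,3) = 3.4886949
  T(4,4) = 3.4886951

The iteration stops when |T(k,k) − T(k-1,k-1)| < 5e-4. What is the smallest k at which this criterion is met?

|T(1,1) − T(0,0)| = 0.1020787 ≥ 5e-4
|T(2,2) − T(1,1)| = 0.0011785 ≥ 5e-4
|T(3,3) − T(2,2)| = 0.0000166 < 5e-4

k = 3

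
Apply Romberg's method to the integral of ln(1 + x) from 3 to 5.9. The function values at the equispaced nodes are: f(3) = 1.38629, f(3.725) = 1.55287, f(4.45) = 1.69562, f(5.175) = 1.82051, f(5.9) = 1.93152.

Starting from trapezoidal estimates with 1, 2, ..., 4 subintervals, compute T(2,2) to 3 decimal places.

T(0,0) (trapezoid, 1 panel, h=2.9000): 4.81082
T(1,0) (trapezoid, 2 panels, h=1.4500): 4.86406
T(2,0) (trapezoid, 4 panels, h=0.7250): 4.87773
T(1,1) = 4.86406 + (4.86406 − 4.81082)/3 = 4.88181
T(2,1) = 4.87773 + (4.87773 − 4.86406)/3 = 4.88229
T(2,2) = 4.88229 + (4.88229 − 4.88181)/15 = 4.88232

4.882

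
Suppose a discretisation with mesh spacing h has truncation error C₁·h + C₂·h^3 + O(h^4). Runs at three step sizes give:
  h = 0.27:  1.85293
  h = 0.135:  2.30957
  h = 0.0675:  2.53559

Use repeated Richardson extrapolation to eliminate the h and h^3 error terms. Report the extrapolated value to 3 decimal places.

2.761

First eliminate the h term (factor 2^1 = 2):
  B₁ = (2·2.30957 − 1.85293)/1 = 2.76621
  B₂ = (2·2.53559 − 2.30957)/1 = 2.76161
Then eliminate the h^3 term (factor 2^3 = 8):
  (8·2.76161 − 2.76621)/7 = 2.76095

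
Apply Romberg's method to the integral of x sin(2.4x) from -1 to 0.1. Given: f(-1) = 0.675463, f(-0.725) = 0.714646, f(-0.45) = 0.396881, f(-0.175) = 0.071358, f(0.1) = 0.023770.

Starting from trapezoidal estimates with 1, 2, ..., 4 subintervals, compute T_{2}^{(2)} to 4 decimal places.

T_{0}^{(0)} (trapezoid, 1 panel, h=1.1000): 0.384578
T_{1}^{(0)} (trapezoid, 2 panels, h=0.5500): 0.410574
T_{2}^{(0)} (trapezoid, 4 panels, h=0.2750): 0.421438
T_{1}^{(1)} = 0.410574 + (0.410574 − 0.384578)/3 = 0.419239
T_{2}^{(1)} = 0.421438 + (0.421438 − 0.410574)/3 = 0.425059
T_{2}^{(2)} = 0.425059 + (0.425059 − 0.419239)/15 = 0.425447

0.4254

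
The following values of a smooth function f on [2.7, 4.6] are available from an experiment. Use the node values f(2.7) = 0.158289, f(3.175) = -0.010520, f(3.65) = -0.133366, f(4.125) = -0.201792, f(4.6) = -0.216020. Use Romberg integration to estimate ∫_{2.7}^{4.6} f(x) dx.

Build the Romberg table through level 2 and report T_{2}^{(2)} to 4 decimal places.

-0.1857

T_{0}^{(0)} (trapezoid, 1 panel, h=1.9000): -0.054844
T_{1}^{(0)} (trapezoid, 2 panels, h=0.9500): -0.154120
T_{2}^{(0)} (trapezoid, 4 panels, h=0.4750): -0.177908
T_{1}^{(1)} = -0.154120 + (-0.154120 − (-0.054844))/3 = -0.187212
T_{2}^{(1)} = -0.177908 + (-0.177908 − (-0.154120))/3 = -0.185837
T_{2}^{(2)} = -0.185837 + (-0.185837 − (-0.187212))/15 = -0.185745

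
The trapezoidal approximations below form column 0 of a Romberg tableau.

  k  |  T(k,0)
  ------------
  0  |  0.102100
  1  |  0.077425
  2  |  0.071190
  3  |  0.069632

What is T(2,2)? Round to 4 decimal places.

T(1,1) = 0.077425 + (0.077425 − 0.102100)/3 = 0.069200
T(2,1) = (4·0.071190 − 0.077425) / 3 = 0.069112
T(2,2) = 0.069112 + (0.069112 − 0.069200)/15 = 0.069106

0.0691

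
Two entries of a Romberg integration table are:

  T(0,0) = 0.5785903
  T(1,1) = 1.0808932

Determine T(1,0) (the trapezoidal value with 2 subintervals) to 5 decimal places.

From T(1,1) = (4·T(1,0) − T(0,0))/3, solve for T(1,0):
4·T(1,0) = 3·1.0808932 + 0.5785903 = 3.8212699
T(1,0) = 0.9553175

0.95532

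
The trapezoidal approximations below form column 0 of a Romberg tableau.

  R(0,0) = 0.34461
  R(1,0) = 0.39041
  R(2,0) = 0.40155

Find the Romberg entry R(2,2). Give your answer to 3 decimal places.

Richardson extrapolation on the trapezoidal column (denominator 4−1=3):
R(1,1) = (4·0.39041 − 0.34461) / 3 = 0.40568
R(2,1) = (4·0.40155 − 0.39041) / 3 = 0.40526
R(2,2) = (16·0.40526 − 0.40568) / 15 = 0.40523

0.405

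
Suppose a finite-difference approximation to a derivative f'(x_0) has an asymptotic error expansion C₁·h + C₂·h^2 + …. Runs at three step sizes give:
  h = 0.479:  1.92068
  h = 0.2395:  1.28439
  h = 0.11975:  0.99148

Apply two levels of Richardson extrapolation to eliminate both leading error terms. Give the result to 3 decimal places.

0.715

First eliminate the h term (factor 2^1 = 2):
  B₁ = (2·1.28439 − 1.92068)/1 = 0.64810
  B₂ = (2·0.99148 − 1.28439)/1 = 0.69857
Then eliminate the h^2 term (factor 2^2 = 4):
  (4·0.69857 − 0.64810)/3 = 0.71539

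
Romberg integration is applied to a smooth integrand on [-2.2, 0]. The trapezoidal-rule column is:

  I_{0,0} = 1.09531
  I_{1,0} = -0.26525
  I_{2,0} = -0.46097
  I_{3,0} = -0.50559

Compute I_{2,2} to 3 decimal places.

Richardson extrapolation on the trapezoidal column (denominator 4−1=3):
I_{1,1} = (4·(-0.26525) − 1.09531) / 3 = -0.71877
I_{2,1} = -0.46097 + (-0.46097 − (-0.26525))/3 = -0.52621
I_{2,2} = -0.52621 + (-0.52621 − (-0.71877))/15 = -0.51337

-0.513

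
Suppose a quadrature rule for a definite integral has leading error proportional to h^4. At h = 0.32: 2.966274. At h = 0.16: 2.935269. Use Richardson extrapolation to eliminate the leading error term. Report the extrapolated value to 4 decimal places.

2.9332

The leading error scales as h^4; refining by a factor of 2 reduces it by 2^4 = 16.
Extrapolated value = (16·A(h/2) − A(h)) / (16 − 1)
= (16·2.935269 − 2.966274) / 15
= 43.998030 / 15 = 2.933202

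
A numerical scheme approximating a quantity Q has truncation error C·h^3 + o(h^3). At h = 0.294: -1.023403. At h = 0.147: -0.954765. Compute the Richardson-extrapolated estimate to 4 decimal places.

The leading error scales as h^3; refining by a factor of 2 reduces it by 2^3 = 8.
Extrapolated value = (8·A(h/2) − A(h)) / (8 − 1)
= (8·(-0.954765) − (-1.023403)) / 7
= -6.614717 / 7 = -0.944960

-0.9450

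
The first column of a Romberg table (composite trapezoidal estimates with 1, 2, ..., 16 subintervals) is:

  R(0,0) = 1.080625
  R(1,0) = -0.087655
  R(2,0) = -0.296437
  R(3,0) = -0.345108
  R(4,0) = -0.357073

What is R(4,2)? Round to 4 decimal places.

Richardson extrapolation on the trapezoidal column (denominator 4−1=3):
R(3,1) = (4·(-0.345108) − (-0.296437)) / 3 = -0.361332
R(4,1) = -0.357073 + (-0.357073 − (-0.345108))/3 = -0.361061
R(4,2) = (16·(-0.361061) − (-0.361332)) / 15 = -0.361043

-0.3610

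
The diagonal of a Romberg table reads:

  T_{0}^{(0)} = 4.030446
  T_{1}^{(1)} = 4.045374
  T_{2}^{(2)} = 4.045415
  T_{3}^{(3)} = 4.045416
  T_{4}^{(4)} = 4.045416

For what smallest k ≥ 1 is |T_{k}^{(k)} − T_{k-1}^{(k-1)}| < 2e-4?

k = 2

|T_{1}^{(1)} − T_{0}^{(0)}| = 0.014928 ≥ 2e-4
|T_{2}^{(2)} − T_{1}^{(1)}| = 0.000041 < 2e-4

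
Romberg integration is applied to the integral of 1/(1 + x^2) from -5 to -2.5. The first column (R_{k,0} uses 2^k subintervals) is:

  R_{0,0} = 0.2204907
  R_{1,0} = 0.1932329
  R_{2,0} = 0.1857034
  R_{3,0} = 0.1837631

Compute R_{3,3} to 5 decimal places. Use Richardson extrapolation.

0.18311

R_{1,1} = (4·0.1932329 − 0.2204907) / 3 = 0.1841470
R_{2,1} = 0.1857034 + (0.1857034 − 0.1932329)/3 = 0.1831936
R_{3,1} = (4·0.1837631 − 0.1857034) / 3 = 0.1831163
R_{2,2} = (16·0.1831936 − 0.1841470) / 15 = 0.1831300
R_{3,2} = 0.1831163 + (0.1831163 − 0.1831936)/15 = 0.1831111
R_{3,3} = 0.1831111 + (0.1831111 − 0.1831300)/63 = 0.1831108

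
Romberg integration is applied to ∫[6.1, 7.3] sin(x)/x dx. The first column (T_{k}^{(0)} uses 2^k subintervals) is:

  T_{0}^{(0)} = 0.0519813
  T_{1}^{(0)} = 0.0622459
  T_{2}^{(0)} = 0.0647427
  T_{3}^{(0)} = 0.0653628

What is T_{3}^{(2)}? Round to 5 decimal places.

Richardson extrapolation on the trapezoidal column (denominator 4−1=3):
T_{2}^{(1)} = 0.0647427 + (0.0647427 − 0.0622459)/3 = 0.0655750
T_{3}^{(1)} = 0.0653628 + (0.0653628 − 0.0647427)/3 = 0.0655695
T_{3}^{(2)} = (16·0.0655695 − 0.0655750) / 15 = 0.0655691

0.06557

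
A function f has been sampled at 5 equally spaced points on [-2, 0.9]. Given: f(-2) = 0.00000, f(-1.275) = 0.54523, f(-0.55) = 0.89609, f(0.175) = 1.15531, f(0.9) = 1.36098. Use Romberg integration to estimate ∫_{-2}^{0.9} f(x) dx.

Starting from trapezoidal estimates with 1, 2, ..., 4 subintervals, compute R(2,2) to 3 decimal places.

2.407

R(0,0) (trapezoid, 1 panel, h=2.9000): 1.97342
R(1,0) (trapezoid, 2 panels, h=1.4500): 2.28604
R(2,0) (trapezoid, 4 panels, h=0.7250): 2.37591
R(1,1) = 2.28604 + (2.28604 − 1.97342)/3 = 2.39025
R(2,1) = 2.37591 + (2.37591 − 2.28604)/3 = 2.40587
R(2,2) = 2.40587 + (2.40587 − 2.39025)/15 = 2.40691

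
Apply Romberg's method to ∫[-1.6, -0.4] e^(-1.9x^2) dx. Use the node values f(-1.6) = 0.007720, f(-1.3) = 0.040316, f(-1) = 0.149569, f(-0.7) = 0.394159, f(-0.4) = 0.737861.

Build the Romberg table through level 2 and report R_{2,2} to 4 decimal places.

R_{0,0} (trapezoid, 1 panel, h=1.2000): 0.447349
R_{1,0} (trapezoid, 2 panels, h=0.6000): 0.313416
R_{2,0} (trapezoid, 4 panels, h=0.3000): 0.287050
R_{1,1} = 0.313416 + (0.313416 − 0.447349)/3 = 0.268772
R_{2,1} = 0.287050 + (0.287050 − 0.313416)/3 = 0.278261
R_{2,2} = 0.278261 + (0.278261 − 0.268772)/15 = 0.278894

0.2789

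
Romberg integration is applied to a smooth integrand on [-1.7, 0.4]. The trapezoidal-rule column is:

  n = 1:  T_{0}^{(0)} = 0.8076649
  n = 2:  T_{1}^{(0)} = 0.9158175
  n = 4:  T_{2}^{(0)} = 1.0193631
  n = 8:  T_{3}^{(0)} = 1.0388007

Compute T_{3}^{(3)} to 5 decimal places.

T_{1}^{(1)} = (4·0.9158175 − 0.8076649) / 3 = 0.9518684
T_{2}^{(1)} = 1.0193631 + (1.0193631 − 0.9158175)/3 = 1.0538783
T_{3}^{(1)} = 1.0388007 + (1.0388007 − 1.0193631)/3 = 1.0452799
T_{2}^{(2)} = (16·1.0538783 − 0.9518684) / 15 = 1.0606790
T_{3}^{(2)} = (16·1.0452799 − 1.0538783) / 15 = 1.0447067
T_{3}^{(3)} = 1.0447067 + (1.0447067 − 1.0606790)/63 = 1.0444532
(Column j=1 coincides with Simpson's rule on the same nodes.)

1.04445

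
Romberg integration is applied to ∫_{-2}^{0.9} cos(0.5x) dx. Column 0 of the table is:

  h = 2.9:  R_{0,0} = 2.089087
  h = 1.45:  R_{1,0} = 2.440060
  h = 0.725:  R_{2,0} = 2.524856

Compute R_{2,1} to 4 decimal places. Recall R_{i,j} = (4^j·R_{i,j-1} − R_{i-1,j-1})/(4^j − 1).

2.5531

R_{2,1} = (4·2.524856 − 2.440060) / 3 = 2.553121
(Column j=1 coincides with Simpson's rule on the same nodes.)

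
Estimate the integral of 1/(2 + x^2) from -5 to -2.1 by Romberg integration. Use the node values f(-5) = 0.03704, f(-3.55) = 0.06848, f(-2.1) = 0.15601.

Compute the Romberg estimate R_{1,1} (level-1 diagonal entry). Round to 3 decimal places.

0.226

R_{0,0} (trapezoid, 1 panel, h=2.9000): 0.27992
R_{1,0} (trapezoid, 2 panels, h=1.4500): 0.23926
R_{1,1} = 0.23926 + (0.23926 − 0.27992)/3 = 0.22571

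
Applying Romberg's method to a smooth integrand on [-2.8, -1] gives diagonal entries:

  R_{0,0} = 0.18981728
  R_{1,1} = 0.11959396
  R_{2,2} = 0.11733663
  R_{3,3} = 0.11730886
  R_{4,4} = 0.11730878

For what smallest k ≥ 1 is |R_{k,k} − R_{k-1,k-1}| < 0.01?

k = 2

|R_{1,1} − R_{0,0}| = 0.07022332 ≥ 0.01
|R_{2,2} − R_{1,1}| = 0.00225733 < 0.01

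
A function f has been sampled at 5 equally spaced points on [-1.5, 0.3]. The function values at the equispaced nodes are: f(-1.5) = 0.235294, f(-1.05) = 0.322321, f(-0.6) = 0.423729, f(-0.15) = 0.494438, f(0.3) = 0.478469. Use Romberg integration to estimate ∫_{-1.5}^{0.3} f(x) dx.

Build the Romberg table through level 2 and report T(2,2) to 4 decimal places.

0.7243

T(0,0) (trapezoid, 1 panel, h=1.8000): 0.642387
T(1,0) (trapezoid, 2 panels, h=0.9000): 0.702549
T(2,0) (trapezoid, 4 panels, h=0.4500): 0.718816
T(1,1) = 0.702549 + (0.702549 − 0.642387)/3 = 0.722603
T(2,1) = 0.718816 + (0.718816 − 0.702549)/3 = 0.724238
T(2,2) = 0.724238 + (0.724238 − 0.722603)/15 = 0.724347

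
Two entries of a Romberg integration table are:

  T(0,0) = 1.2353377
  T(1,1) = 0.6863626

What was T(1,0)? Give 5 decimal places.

0.82361

From T(1,1) = (4·T(1,0) − T(0,0))/3, solve for T(1,0):
4·T(1,0) = 3·0.6863626 + 1.2353377 = 3.2944255
T(1,0) = 0.8236064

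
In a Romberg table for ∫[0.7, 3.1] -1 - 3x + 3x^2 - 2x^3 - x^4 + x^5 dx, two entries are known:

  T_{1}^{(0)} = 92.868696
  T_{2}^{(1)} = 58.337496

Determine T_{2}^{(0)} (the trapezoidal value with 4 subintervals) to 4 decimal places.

66.9703

From T_{2}^{(1)} = (4·T_{2}^{(0)} − T_{1}^{(0)})/3, solve for T_{2}^{(0)}:
4·T_{2}^{(0)} = 3·58.337496 + 92.868696 = 267.881184
T_{2}^{(0)} = 66.970296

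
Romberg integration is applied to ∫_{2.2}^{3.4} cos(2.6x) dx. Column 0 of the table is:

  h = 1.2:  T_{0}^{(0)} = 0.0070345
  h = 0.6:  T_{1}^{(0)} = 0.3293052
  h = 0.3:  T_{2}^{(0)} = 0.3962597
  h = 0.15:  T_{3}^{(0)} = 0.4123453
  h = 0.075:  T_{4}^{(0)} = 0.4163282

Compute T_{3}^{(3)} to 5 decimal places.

0.41765

T_{1}^{(1)} = 0.3293052 + (0.3293052 − 0.0070345)/3 = 0.4367288
T_{2}^{(1)} = (4·0.3962597 − 0.3293052) / 3 = 0.4185779
T_{3}^{(1)} = 0.4123453 + (0.4123453 − 0.3962597)/3 = 0.4177072
T_{2}^{(2)} = (16·0.4185779 − 0.4367288) / 15 = 0.4173678
T_{3}^{(2)} = 0.4177072 + (0.4177072 − 0.4185779)/15 = 0.4176492
T_{3}^{(3)} = 0.4176492 + (0.4176492 − 0.4173678)/63 = 0.4176537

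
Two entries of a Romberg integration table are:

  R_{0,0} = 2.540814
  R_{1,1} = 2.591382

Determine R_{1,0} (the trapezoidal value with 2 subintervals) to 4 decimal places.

From R_{1,1} = (4·R_{1,0} − R_{0,0})/3, solve for R_{1,0}:
4·R_{1,0} = 3·2.591382 + 2.540814 = 10.314960
R_{1,0} = 2.578740

2.5787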